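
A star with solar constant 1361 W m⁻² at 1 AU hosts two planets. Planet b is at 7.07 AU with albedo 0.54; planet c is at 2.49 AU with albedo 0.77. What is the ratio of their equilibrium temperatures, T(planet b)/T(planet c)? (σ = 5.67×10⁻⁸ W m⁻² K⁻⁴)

T_eq = [S₀(1−A)/(4σd²)]^(1/4), so T ∝ (1−A)^(1/4) / √d.
T₁ = [1361×0.46/(4×5.67×10⁻⁸×7.07²)]^(1/4) = 86.21 K.
T₂ = [1361×0.23/(4×5.67×10⁻⁸×2.49²)]^(1/4) = 122.15 K.

T₁/T₂ ≈ 0.706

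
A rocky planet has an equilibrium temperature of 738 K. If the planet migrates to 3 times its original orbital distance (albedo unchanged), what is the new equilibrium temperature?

T_eq ≈ 426 K

T_eq ∝ L^(1/4) · d^(−1/2).
T′ = 738 / 3^(1/2) = 426 K.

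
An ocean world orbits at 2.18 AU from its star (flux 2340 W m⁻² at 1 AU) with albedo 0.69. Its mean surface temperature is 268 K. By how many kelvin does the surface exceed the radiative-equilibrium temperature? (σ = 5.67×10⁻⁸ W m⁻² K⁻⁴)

ΔT ≈ 106.9 K

S = 2340/2.18² = 492.4 W m⁻².
T_eq = [S(1−A)/(4σ)]^(1/4) = [492.4×0.31/(4×5.67×10⁻⁸)]^(1/4) = 161.1 K.
ΔT = T_surf − T_eq = 268 − 161.1.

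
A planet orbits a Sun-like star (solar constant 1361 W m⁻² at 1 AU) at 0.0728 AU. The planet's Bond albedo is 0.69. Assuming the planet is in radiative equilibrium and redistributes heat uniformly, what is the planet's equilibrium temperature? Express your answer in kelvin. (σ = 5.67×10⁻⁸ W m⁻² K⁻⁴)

T_eq ≈ 770 K

Flux at 0.0728 AU: S = 1361/0.0728² = 2.57×10⁵ W m⁻².
Energy balance: absorbed = emitted ⇒ πR²·S(1−A) = 4πR²·σT_eq⁴, so T_eq⁴ = S(1−A)/(4σ).
T_eq = [2.57×10⁵ × 0.31 / (4 × 5.67×10⁻⁸)]^(1/4) = (3.51×10¹¹)^(1/4) = 770 K.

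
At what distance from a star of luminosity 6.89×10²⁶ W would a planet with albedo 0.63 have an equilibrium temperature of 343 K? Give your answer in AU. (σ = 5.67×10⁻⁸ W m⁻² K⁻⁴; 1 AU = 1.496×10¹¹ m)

d ≈ 0.537 AU

From T_eq⁴ = L(1−A)/(16πσd²): d = √[L(1−A)/(16πσT_eq⁴)].
d = √[6.89×10²⁶ × 0.37 / (16π × 5.67×10⁻⁸ × (343)⁴)] = 8.04×10¹⁰ m = 0.537 AU.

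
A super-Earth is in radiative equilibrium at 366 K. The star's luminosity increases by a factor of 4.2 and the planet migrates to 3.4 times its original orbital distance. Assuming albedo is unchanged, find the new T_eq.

T_eq ≈ 284 K

T_eq ∝ L^(1/4) · d^(−1/2).
T′ = 366 × 4.2^(1/4) / 3.4^(1/2) = 284 K.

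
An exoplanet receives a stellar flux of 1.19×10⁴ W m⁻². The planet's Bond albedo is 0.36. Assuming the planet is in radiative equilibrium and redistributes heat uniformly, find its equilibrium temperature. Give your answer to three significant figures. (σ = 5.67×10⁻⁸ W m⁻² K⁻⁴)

Energy balance: absorbed = emitted ⇒ πR²·S(1−A) = 4πR²·σT_eq⁴, so T_eq⁴ = S(1−A)/(4σ).
T_eq = [1.19×10⁴ × 0.64 / (4 × 5.67×10⁻⁸)]^(1/4) = (3.36×10¹⁰)^(1/4) = 428 K.

T_eq ≈ 428 K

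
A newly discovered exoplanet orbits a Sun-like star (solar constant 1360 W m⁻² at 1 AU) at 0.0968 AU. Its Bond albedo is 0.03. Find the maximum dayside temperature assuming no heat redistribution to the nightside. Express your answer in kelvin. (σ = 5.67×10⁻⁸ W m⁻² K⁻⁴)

T_ss ≈ 1260 K

Flux at 0.0968 AU: S = 1360/0.0968² = 1.45×10⁵ W m⁻².
With no redistribution each surface element balances locally: S(1−A) = σT⁴.
T = [1.45×10⁵ × 0.97 / 5.67×10⁻⁸]^(1/4) = (2.48×10¹²)^(1/4) = 1260 K.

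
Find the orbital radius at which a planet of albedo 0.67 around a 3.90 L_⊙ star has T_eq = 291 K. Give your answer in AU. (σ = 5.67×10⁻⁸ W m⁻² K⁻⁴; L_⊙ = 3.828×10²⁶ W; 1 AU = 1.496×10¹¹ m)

L = 3.90 × 3.828×10²⁶ = 1.49×10²⁷ W.
From T_eq⁴ = L(1−A)/(16πσd²): d = √[L(1−A)/(16πσT_eq⁴)].
d = √[1.49×10²⁷ × 0.33 / (16π × 5.67×10⁻⁸ × (291)⁴)] = 1.55×10¹¹ m = 1.04 AU.

d ≈ 1.04 AU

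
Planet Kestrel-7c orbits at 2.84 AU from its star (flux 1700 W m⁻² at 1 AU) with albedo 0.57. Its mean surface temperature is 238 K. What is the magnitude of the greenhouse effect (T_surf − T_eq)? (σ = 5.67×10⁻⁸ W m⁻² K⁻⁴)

ΔT ≈ 96.6 K

S = 1700/2.84² = 210.8 W m⁻².
T_eq = [S(1−A)/(4σ)]^(1/4) = [210.8×0.43/(4×5.67×10⁻⁸)]^(1/4) = 141.4 K.
ΔT = T_surf − T_eq = 238 − 141.4.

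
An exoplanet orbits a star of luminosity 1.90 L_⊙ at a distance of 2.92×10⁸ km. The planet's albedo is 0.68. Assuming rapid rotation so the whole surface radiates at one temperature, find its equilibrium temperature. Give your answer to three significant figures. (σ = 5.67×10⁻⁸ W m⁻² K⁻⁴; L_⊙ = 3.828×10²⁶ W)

T_eq ≈ 176 K

d = 2.92×10⁸ km = 2.92×10¹¹ m.
L = 1.90 × 3.828×10²⁶ = 7.27×10²⁶ W.
Flux: S = L/(4πd²) = 7.27×10²⁶/(4π×(2.92×10¹¹)²) = 679 W m⁻².
Energy balance: absorbed = emitted ⇒ πR²·S(1−A) = 4πR²·σT_eq⁴, so T_eq⁴ = S(1−A)/(4σ).
T_eq = [679 × 0.32 / (4 × 5.67×10⁻⁸)]^(1/4) = (9.58×10⁸)^(1/4) = 176 K.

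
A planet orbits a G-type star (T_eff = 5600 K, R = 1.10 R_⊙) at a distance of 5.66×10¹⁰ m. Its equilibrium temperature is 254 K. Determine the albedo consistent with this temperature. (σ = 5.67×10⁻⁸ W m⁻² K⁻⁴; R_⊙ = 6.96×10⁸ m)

A ≈ 0.91

R_⋆ = 1.10 × 6.96×10⁸ = 7.66×10⁸ m.
L = 4πR_⋆²σT_⋆⁴ = 4π(7.66×10⁸)² × 5.67×10⁻⁸ × (5600)⁴ = 4.11×10²⁶ W.
S = L/(4πd²) = 1.02×10⁴ W m⁻².
From T_eq⁴ = S(1−A)/(4σ): 1−A = 4σT_eq⁴/S.
1−A = 4 × 5.67×10⁻⁸ × (254)⁴ / 1.02×10⁴ = 0.093.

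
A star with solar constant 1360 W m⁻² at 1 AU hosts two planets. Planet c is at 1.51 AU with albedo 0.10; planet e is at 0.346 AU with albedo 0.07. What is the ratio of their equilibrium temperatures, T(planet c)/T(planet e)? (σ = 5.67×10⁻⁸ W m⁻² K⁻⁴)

T_eq = [S₀(1−A)/(4σd²)]^(1/4), so T ∝ (1−A)^(1/4) / √d.
T₁ = [1360×0.90/(4×5.67×10⁻⁸×1.51²)]^(1/4) = 220.57 K.
T₂ = [1360×0.93/(4×5.67×10⁻⁸×0.346²)]^(1/4) = 464.58 K.

T₁/T₂ ≈ 0.475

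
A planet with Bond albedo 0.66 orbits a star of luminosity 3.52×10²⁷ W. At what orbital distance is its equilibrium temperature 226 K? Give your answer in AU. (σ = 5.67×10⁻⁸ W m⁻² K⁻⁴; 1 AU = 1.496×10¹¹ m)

d ≈ 2.68 AU

From T_eq⁴ = L(1−A)/(16πσd²): d = √[L(1−A)/(16πσT_eq⁴)].
d = √[3.52×10²⁷ × 0.34 / (16π × 5.67×10⁻⁸ × (226)⁴)] = 4.01×10¹¹ m = 2.68 AU.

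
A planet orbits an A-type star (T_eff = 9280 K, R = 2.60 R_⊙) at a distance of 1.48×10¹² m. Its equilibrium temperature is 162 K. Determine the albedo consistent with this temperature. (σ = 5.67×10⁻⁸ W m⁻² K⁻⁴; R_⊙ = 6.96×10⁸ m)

A ≈ 0.75

R_⋆ = 2.60 × 6.96×10⁸ = 1.81×10⁹ m.
L = 4πR_⋆²σT_⋆⁴ = 4π(1.81×10⁹)² × 5.67×10⁻⁸ × (9280)⁴ = 1.73×10²⁸ W.
S = L/(4πd²) = 629 W m⁻².
From T_eq⁴ = S(1−A)/(4σ): 1−A = 4σT_eq⁴/S.
1−A = 4 × 5.67×10⁻⁸ × (162)⁴ / 629 = 0.248.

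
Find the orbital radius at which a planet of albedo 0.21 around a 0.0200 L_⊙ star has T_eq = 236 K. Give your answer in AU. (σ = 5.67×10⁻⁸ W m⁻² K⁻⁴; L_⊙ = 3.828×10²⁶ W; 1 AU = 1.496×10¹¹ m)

d ≈ 0.175 AU

L = 0.0200 × 3.828×10²⁶ = 7.66×10²⁴ W.
From T_eq⁴ = L(1−A)/(16πσd²): d = √[L(1−A)/(16πσT_eq⁴)].
d = √[7.66×10²⁴ × 0.79 / (16π × 5.67×10⁻⁸ × (236)⁴)] = 2.62×10¹⁰ m = 0.175 AU.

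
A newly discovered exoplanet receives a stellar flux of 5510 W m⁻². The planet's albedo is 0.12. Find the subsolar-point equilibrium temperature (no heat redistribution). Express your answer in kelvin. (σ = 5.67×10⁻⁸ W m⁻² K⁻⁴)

At the subsolar point the surface absorbs S(1−A) and emits σT⁴ per unit area — no factor of 4, since only the local patch is in balance.
T = [5510 × 0.88 / 5.67×10⁻⁸]^(1/4) = (8.55×10¹⁰)^(1/4) = 541 K.

T_ss ≈ 541 K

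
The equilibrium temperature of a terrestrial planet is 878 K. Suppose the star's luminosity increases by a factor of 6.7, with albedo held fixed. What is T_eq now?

T_eq ∝ L^(1/4) · d^(−1/2).
T′ = 878 × 6.7^(1/4) = 1410 K.

T_eq ≈ 1410 K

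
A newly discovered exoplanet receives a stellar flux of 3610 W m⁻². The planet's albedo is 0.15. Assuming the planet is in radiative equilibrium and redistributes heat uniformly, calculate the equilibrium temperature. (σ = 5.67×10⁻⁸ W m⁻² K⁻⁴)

T_eq ≈ 341 K

Energy balance: absorbed = emitted ⇒ πR²·S(1−A) = 4πR²·σT_eq⁴, so T_eq⁴ = S(1−A)/(4σ).
T_eq = [3610 × 0.85 / (4 × 5.67×10⁻⁸)]^(1/4) = (1.35×10¹⁰)^(1/4) = 341 K.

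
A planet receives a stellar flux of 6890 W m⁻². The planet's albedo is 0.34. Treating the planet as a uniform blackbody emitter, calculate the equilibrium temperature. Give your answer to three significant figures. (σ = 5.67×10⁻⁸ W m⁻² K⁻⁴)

Energy balance: absorbed = emitted ⇒ πR²·S(1−A) = 4πR²·σT_eq⁴, so T_eq⁴ = S(1−A)/(4σ).
T_eq = [6890 × 0.66 / (4 × 5.67×10⁻⁸)]^(1/4) = (2.01×10¹⁰)^(1/4) = 376 K.

T_eq ≈ 376 K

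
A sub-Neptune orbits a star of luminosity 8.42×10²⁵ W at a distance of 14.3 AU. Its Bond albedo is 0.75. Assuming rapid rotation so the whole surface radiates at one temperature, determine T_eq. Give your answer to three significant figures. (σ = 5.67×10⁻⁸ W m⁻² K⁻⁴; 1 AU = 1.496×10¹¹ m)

T_eq ≈ 35.6 K

d = 14.3 AU = 2.14×10¹² m.
Flux: S = L/(4πd²) = 8.42×10²⁵/(4π×(2.14×10¹²)²) = 1.46 W m⁻².
Energy balance: absorbed = emitted ⇒ πR²·S(1−A) = 4πR²·σT_eq⁴, so T_eq⁴ = S(1−A)/(4σ).
T_eq = [1.46 × 0.25 / (4 × 5.67×10⁻⁸)]^(1/4) = (1.61×10⁶)^(1/4) = 35.6 K.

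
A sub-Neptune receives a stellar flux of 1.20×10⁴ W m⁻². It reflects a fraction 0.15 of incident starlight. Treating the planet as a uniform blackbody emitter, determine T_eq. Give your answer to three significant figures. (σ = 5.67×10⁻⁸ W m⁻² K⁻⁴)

Energy balance: absorbed = emitted ⇒ πR²·S(1−A) = 4πR²·σT_eq⁴, so T_eq⁴ = S(1−A)/(4σ).
T_eq = [1.20×10⁴ × 0.85 / (4 × 5.67×10⁻⁸)]^(1/4) = (4.50×10¹⁰)^(1/4) = 461 K.

T_eq ≈ 461 K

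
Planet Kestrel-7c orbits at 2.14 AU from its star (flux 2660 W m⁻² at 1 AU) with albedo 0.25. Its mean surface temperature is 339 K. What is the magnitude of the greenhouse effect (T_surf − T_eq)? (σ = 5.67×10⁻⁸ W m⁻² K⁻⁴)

ΔT ≈ 129.7 K

S = 2660/2.14² = 580.8 W m⁻².
T_eq = [S(1−A)/(4σ)]^(1/4) = [580.8×0.75/(4×5.67×10⁻⁸)]^(1/4) = 209.3 K.
ΔT = T_surf − T_eq = 339 − 209.3.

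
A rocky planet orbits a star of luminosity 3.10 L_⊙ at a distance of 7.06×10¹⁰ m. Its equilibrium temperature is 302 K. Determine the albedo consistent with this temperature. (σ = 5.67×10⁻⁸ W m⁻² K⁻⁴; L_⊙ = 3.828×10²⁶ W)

L = 3.10 × 3.828×10²⁶ = 1.19×10²⁷ W.
Flux: S = L/(4πd²) = 1.19×10²⁷/(4π×(7.06×10¹⁰)²) = 1.89×10⁴ W m⁻².
From T_eq⁴ = S(1−A)/(4σ): 1−A = 4σT_eq⁴/S.
1−A = 4 × 5.67×10⁻⁸ × (302)⁴ / 1.89×10⁴ = 0.100.

A ≈ 0.90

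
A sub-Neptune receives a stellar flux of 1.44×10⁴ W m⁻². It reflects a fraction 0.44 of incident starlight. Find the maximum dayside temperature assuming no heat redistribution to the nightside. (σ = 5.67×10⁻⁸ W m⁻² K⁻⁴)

With no redistribution each surface element balances locally: S(1−A) = σT⁴.
T = [1.44×10⁴ × 0.56 / 5.67×10⁻⁸]^(1/4) = (1.42×10¹¹)^(1/4) = 614 K.

T_ss ≈ 614 K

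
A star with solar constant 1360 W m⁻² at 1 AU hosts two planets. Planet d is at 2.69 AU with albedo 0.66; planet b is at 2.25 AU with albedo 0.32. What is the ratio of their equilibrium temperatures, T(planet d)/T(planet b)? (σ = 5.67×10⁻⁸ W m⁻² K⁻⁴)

T_eq = [S₀(1−A)/(4σd²)]^(1/4), so T ∝ (1−A)^(1/4) / √d.
T₁ = [1360×0.34/(4×5.67×10⁻⁸×2.69²)]^(1/4) = 129.56 K.
T₂ = [1360×0.68/(4×5.67×10⁻⁸×2.25²)]^(1/4) = 168.47 K.

T₁/T₂ ≈ 0.769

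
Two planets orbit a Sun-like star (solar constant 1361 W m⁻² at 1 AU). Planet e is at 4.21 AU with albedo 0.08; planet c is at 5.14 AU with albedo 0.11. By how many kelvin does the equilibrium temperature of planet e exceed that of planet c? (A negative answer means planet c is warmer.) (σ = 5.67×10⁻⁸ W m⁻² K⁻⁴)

ΔT ≈ 13.6 K

T_eq = [S₀(1−A)/(4σd²)]^(1/4), so T ∝ (1−A)^(1/4) / √d.
T₁ = [1361×0.92/(4×5.67×10⁻⁸×4.21²)]^(1/4) = 132.85 K.
T₂ = [1361×0.89/(4×5.67×10⁻⁸×5.14²)]^(1/4) = 119.24 K.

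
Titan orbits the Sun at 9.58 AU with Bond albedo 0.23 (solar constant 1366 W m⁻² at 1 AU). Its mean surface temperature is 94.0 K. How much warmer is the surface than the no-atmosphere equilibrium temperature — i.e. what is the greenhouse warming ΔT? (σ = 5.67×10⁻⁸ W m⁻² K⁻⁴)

ΔT ≈ 9.7 K

S = 1366/9.58² = 14.88 W m⁻².
T_eq = [S(1−A)/(4σ)]^(1/4) = [14.88×0.77/(4×5.67×10⁻⁸)]^(1/4) = 84.3 K.
ΔT = T_surf − T_eq = 94 − 84.3.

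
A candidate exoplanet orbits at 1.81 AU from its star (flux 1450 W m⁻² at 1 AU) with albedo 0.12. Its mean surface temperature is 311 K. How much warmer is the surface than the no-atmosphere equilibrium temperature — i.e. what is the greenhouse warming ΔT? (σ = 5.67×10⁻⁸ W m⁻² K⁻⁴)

ΔT ≈ 107.4 K

S = 1450/1.81² = 442.6 W m⁻².
T_eq = [S(1−A)/(4σ)]^(1/4) = [442.6×0.88/(4×5.67×10⁻⁸)]^(1/4) = 203.6 K.
ΔT = T_surf − T_eq = 311 − 203.6.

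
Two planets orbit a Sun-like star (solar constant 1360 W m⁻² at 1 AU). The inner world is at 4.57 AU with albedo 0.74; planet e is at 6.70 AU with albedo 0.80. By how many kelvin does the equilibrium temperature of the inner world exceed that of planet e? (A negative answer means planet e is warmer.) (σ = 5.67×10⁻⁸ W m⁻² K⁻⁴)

T_eq = [S₀(1−A)/(4σd²)]^(1/4), so T ∝ (1−A)^(1/4) / √d.
T₁ = [1360×0.26/(4×5.67×10⁻⁸×4.57²)]^(1/4) = 92.95 K.
T₂ = [1360×0.20/(4×5.67×10⁻⁸×6.70²)]^(1/4) = 71.89 K.

ΔT ≈ 21.1 K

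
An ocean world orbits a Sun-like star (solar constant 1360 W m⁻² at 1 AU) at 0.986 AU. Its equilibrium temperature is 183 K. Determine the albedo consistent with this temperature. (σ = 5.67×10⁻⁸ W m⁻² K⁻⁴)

Flux at 0.986 AU: S = 1360/0.986² = 1400 W m⁻².
From T_eq⁴ = S(1−A)/(4σ): 1−A = 4σT_eq⁴/S.
1−A = 4 × 5.67×10⁻⁸ × (183)⁴ / 1400 = 0.182.

A ≈ 0.82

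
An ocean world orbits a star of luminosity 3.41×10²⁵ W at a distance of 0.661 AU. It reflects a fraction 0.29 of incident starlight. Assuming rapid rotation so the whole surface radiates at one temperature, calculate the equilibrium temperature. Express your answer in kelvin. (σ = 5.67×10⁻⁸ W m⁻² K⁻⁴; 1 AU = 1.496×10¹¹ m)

d = 0.661 AU = 9.89×10¹⁰ m.
Flux: S = L/(4πd²) = 3.41×10²⁵/(4π×(9.89×10¹⁰)²) = 278 W m⁻².
Energy balance: absorbed = emitted ⇒ πR²·S(1−A) = 4πR²·σT_eq⁴, so T_eq⁴ = S(1−A)/(4σ).
T_eq = [278 × 0.71 / (4 × 5.67×10⁻⁸)]^(1/4) = (8.69×10⁸)^(1/4) = 172 K.

T_eq ≈ 172 K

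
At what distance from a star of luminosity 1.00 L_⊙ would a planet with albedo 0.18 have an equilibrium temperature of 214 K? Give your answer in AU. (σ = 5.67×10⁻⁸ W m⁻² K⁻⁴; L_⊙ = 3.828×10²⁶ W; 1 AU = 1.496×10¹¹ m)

d ≈ 1.53 AU

L = 1.00 × 3.828×10²⁶ = 3.83×10²⁶ W.
From T_eq⁴ = L(1−A)/(16πσd²): d = √[L(1−A)/(16πσT_eq⁴)].
d = √[3.83×10²⁶ × 0.82 / (16π × 5.67×10⁻⁸ × (214)⁴)] = 2.29×10¹¹ m = 1.53 AU.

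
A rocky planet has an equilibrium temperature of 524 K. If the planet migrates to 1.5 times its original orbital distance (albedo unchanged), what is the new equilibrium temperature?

T_eq ≈ 428 K

T_eq ∝ L^(1/4) · d^(−1/2).
T′ = 524 / 1.5^(1/2) = 428 K.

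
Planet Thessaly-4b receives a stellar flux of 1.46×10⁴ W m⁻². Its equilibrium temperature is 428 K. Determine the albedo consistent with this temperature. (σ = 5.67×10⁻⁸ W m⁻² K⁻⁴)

From T_eq⁴ = S(1−A)/(4σ): 1−A = 4σT_eq⁴/S.
1−A = 4 × 5.67×10⁻⁸ × (428)⁴ / 1.46×10⁴ = 0.521.

A ≈ 0.48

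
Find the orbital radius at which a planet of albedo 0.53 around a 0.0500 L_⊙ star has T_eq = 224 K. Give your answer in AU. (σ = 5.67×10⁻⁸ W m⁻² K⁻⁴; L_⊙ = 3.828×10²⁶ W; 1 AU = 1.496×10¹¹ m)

d ≈ 0.237 AU

L = 0.0500 × 3.828×10²⁶ = 1.91×10²⁵ W.
From T_eq⁴ = L(1−A)/(16πσd²): d = √[L(1−A)/(16πσT_eq⁴)].
d = √[1.91×10²⁵ × 0.47 / (16π × 5.67×10⁻⁸ × (224)⁴)] = 3.54×10¹⁰ m = 0.237 AU.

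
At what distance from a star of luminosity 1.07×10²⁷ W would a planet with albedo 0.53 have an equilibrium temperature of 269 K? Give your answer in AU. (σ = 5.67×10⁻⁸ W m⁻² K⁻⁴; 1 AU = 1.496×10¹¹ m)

From T_eq⁴ = L(1−A)/(16πσd²): d = √[L(1−A)/(16πσT_eq⁴)].
d = √[1.07×10²⁷ × 0.47 / (16π × 5.67×10⁻⁸ × (269)⁴)] = 1.84×10¹¹ m = 1.23 AU.

d ≈ 1.23 AU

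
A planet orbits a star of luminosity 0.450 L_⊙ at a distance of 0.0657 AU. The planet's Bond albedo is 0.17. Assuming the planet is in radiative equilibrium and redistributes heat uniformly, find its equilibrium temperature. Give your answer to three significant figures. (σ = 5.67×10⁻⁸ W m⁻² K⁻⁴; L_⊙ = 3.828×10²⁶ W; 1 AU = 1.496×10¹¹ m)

T_eq ≈ 849 K

d = 0.0657 AU = 9.83×10⁹ m.
L = 0.450 × 3.828×10²⁶ = 1.72×10²⁶ W.
Flux: S = L/(4πd²) = 1.72×10²⁶/(4π×(9.83×10⁹)²) = 1.42×10⁵ W m⁻².
Energy balance: absorbed = emitted ⇒ πR²·S(1−A) = 4πR²·σT_eq⁴, so T_eq⁴ = S(1−A)/(4σ).
T_eq = [1.42×10⁵ × 0.83 / (4 × 5.67×10⁻⁸)]^(1/4) = (5.19×10¹¹)^(1/4) = 849 K.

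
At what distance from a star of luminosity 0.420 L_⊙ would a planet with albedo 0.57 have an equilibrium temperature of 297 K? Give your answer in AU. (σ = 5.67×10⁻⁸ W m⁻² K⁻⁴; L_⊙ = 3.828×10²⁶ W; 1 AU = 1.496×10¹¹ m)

L = 0.420 × 3.828×10²⁶ = 1.61×10²⁶ W.
From T_eq⁴ = L(1−A)/(16πσd²): d = √[L(1−A)/(16πσT_eq⁴)].
d = √[1.61×10²⁶ × 0.43 / (16π × 5.67×10⁻⁸ × (297)⁴)] = 5.58×10¹⁰ m = 0.373 AU.

d ≈ 0.373 AU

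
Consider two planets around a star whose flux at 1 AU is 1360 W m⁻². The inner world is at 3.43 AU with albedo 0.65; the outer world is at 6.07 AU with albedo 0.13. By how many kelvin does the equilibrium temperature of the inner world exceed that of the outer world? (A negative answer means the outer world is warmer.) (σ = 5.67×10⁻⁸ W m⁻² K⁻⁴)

T_eq = [S₀(1−A)/(4σd²)]^(1/4), so T ∝ (1−A)^(1/4) / √d.
T₁ = [1360×0.35/(4×5.67×10⁻⁸×3.43²)]^(1/4) = 115.57 K.
T₂ = [1360×0.87/(4×5.67×10⁻⁸×6.07²)]^(1/4) = 109.08 K.

ΔT ≈ 6.5 K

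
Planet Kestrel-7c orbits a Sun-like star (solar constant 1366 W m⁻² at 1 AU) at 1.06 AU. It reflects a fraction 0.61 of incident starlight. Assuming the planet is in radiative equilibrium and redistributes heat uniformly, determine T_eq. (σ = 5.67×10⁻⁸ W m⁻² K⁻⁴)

T_eq ≈ 214 K

Flux at 1.06 AU: S = 1366/1.06² = 1220 W m⁻².
Energy balance: absorbed = emitted ⇒ πR²·S(1−A) = 4πR²·σT_eq⁴, so T_eq⁴ = S(1−A)/(4σ).
T_eq = [1220 × 0.39 / (4 × 5.67×10⁻⁸)]^(1/4) = (2.09×10⁹)^(1/4) = 214 K.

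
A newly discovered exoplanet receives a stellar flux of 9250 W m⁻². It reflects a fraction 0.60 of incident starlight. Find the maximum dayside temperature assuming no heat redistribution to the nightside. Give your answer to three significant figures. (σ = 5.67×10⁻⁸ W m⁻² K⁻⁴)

With no redistribution each surface element balances locally: S(1−A) = σT⁴.
T = [9250 × 0.40 / 5.67×10⁻⁸]^(1/4) = (6.53×10¹⁰)^(1/4) = 505 K.

T_ss ≈ 505 K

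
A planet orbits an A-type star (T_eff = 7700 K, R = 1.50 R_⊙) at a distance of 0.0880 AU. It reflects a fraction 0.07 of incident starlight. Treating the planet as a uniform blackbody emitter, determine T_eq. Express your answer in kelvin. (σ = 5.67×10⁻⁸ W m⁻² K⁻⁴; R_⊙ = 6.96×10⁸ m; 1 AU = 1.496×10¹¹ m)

T_eq ≈ 1510 K

R_⋆ = 1.50 × 6.96×10⁸ = 1.04×10⁹ m.
d = 0.0880 AU = 1.32×10¹⁰ m.
L = 4πR_⋆²σT_⋆⁴ = 4π(1.04×10⁹)² × 5.67×10⁻⁸ × (7700)⁴ = 2.73×10²⁷ W.
S = L/(4πd²) = 1.25×10⁶ W m⁻².
Energy balance: absorbed = emitted ⇒ πR²·S(1−A) = 4πR²·σT_eq⁴, so T_eq⁴ = S(1−A)/(4σ).
T_eq = [1.25×10⁶ × 0.93 / (4 × 5.67×10⁻⁸)]^(1/4) = (5.14×10¹²)^(1/4) = 1510 K.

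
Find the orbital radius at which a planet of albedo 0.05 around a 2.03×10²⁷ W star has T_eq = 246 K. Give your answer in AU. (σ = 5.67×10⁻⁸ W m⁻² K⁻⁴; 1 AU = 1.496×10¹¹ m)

d ≈ 2.87 AU

From T_eq⁴ = L(1−A)/(16πσd²): d = √[L(1−A)/(16πσT_eq⁴)].
d = √[2.03×10²⁷ × 0.95 / (16π × 5.67×10⁻⁸ × (246)⁴)] = 4.30×10¹¹ m = 2.87 AU.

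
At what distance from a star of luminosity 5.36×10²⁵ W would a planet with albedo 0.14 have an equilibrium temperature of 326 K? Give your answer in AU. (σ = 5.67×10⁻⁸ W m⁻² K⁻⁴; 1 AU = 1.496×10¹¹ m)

d ≈ 0.253 AU

From T_eq⁴ = L(1−A)/(16πσd²): d = √[L(1−A)/(16πσT_eq⁴)].
d = √[5.36×10²⁵ × 0.86 / (16π × 5.67×10⁻⁸ × (326)⁴)] = 3.78×10¹⁰ m = 0.253 AU.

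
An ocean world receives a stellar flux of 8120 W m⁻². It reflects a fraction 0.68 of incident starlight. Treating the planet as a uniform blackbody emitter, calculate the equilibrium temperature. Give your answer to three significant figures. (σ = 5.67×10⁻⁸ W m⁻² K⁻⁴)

T_eq ≈ 327 K

Energy balance: absorbed = emitted ⇒ πR²·S(1−A) = 4πR²·σT_eq⁴, so T_eq⁴ = S(1−A)/(4σ).
T_eq = [8120 × 0.32 / (4 × 5.67×10⁻⁸)]^(1/4) = (1.15×10¹⁰)^(1/4) = 327 K.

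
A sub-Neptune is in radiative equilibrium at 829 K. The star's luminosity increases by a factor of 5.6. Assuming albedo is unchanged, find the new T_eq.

T_eq ≈ 1280 K

T_eq ∝ L^(1/4) · d^(−1/2).
T′ = 829 × 5.6^(1/4) = 1280 K.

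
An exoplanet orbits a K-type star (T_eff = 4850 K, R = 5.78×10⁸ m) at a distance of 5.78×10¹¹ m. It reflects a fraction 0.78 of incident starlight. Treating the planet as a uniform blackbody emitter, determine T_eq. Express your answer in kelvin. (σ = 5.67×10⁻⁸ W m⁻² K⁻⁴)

L = 4πR_⋆²σT_⋆⁴ = 4π(5.78×10⁸)² × 5.67×10⁻⁸ × (4850)⁴ = 1.32×10²⁶ W.
S = L/(4πd²) = 31.4 W m⁻².
Energy balance: absorbed = emitted ⇒ πR²·S(1−A) = 4πR²·σT_eq⁴, so T_eq⁴ = S(1−A)/(4σ).
T_eq = [31.4 × 0.22 / (4 × 5.67×10⁻⁸)]^(1/4) = (3.04×10⁷)^(1/4) = 74.3 K.

T_eq ≈ 74.3 K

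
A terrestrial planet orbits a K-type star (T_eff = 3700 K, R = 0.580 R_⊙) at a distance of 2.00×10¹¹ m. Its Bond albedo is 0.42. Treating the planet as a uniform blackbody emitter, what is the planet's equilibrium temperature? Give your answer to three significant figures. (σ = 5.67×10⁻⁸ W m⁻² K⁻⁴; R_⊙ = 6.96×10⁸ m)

T_eq ≈ 103 K

R_⋆ = 0.580 × 6.96×10⁸ = 4.04×10⁸ m.
L = 4πR_⋆²σT_⋆⁴ = 4π(4.04×10⁸)² × 5.67×10⁻⁸ × (3700)⁴ = 2.18×10²⁵ W.
S = L/(4πd²) = 43.3 W m⁻².
Energy balance: absorbed = emitted ⇒ πR²·S(1−A) = 4πR²·σT_eq⁴, so T_eq⁴ = S(1−A)/(4σ).
T_eq = [43.3 × 0.58 / (4 × 5.67×10⁻⁸)]^(1/4) = (1.11×10⁸)^(1/4) = 103 K.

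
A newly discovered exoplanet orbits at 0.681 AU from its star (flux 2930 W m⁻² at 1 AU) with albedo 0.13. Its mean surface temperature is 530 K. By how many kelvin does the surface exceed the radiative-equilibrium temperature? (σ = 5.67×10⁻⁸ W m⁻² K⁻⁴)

ΔT ≈ 135.4 K

S = 2930/0.681² = 6318 W m⁻².
T_eq = [S(1−A)/(4σ)]^(1/4) = [6318×0.87/(4×5.67×10⁻⁸)]^(1/4) = 394.6 K.
ΔT = T_surf − T_eq = 530 − 394.6.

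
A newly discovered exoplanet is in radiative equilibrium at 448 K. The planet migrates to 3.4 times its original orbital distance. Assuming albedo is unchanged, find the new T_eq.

T_eq ∝ L^(1/4) · d^(−1/2).
T′ = 448 / 3.4^(1/2) = 243 K.

T_eq ≈ 243 K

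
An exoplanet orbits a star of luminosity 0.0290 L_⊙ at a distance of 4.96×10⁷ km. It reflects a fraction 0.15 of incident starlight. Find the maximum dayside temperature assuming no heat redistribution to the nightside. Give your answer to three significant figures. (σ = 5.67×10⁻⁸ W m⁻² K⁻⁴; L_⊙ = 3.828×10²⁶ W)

d = 4.96×10⁷ km = 4.96×10¹⁰ m.
L = 0.0290 × 3.828×10²⁶ = 1.11×10²⁵ W.
Flux: S = L/(4πd²) = 1.11×10²⁵/(4π×(4.96×10¹⁰)²) = 359 W m⁻².
With no redistribution each surface element balances locally: S(1−A) = σT⁴.
T = [359 × 0.85 / 5.67×10⁻⁸]^(1/4) = (5.38×10⁹)^(1/4) = 271 K.

T_ss ≈ 271 K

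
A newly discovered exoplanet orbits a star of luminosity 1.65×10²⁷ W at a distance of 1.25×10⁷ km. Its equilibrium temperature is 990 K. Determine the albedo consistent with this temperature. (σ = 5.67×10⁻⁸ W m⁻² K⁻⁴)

d = 1.25×10⁷ km = 1.25×10¹⁰ m.
Flux: S = L/(4πd²) = 1.65×10²⁷/(4π×(1.25×10¹⁰)²) = 8.40×10⁵ W m⁻².
From T_eq⁴ = S(1−A)/(4σ): 1−A = 4σT_eq⁴/S.
1−A = 4 × 5.67×10⁻⁸ × (990)⁴ / 8.40×10⁵ = 0.259.

A ≈ 0.74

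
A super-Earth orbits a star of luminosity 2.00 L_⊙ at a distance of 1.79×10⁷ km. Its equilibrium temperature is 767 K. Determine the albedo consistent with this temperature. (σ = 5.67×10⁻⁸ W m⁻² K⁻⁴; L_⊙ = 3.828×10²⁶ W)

d = 1.79×10⁷ km = 1.79×10¹⁰ m.
L = 2.00 × 3.828×10²⁶ = 7.66×10²⁶ W.
Flux: S = L/(4πd²) = 7.66×10²⁶/(4π×(1.79×10¹⁰)²) = 1.90×10⁵ W m⁻².
From T_eq⁴ = S(1−A)/(4σ): 1−A = 4σT_eq⁴/S.
1−A = 4 × 5.67×10⁻⁸ × (767)⁴ / 1.90×10⁵ = 0.413.

A ≈ 0.59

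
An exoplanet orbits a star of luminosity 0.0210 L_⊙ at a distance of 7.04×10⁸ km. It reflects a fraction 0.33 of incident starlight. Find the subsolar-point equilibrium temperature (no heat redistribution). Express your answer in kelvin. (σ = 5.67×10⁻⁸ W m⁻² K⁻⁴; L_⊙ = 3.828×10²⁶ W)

d = 7.04×10⁸ km = 7.04×10¹¹ m.
L = 0.0210 × 3.828×10²⁶ = 8.04×10²⁴ W.
Flux: S = L/(4πd²) = 8.04×10²⁴/(4π×(7.04×10¹¹)²) = 1.29 W m⁻².
At the subsolar point the surface absorbs S(1−A) and emits σT⁴ per unit area — no factor of 4, since only the local patch is in balance.
T = [1.29 × 0.67 / 5.67×10⁻⁸]^(1/4) = (1.53×10⁷)^(1/4) = 62.5 K.

T_ss ≈ 62.5 K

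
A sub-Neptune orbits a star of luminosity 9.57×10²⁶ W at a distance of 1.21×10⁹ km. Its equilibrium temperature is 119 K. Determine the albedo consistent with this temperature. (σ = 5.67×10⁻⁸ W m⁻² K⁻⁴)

A ≈ 0.13

d = 1.21×10⁹ km = 1.21×10¹² m.
Flux: S = L/(4πd²) = 9.57×10²⁶/(4π×(1.21×10¹²)²) = 52.0 W m⁻².
From T_eq⁴ = S(1−A)/(4σ): 1−A = 4σT_eq⁴/S.
1−A = 4 × 5.67×10⁻⁸ × (119)⁴ / 52.0 = 0.874.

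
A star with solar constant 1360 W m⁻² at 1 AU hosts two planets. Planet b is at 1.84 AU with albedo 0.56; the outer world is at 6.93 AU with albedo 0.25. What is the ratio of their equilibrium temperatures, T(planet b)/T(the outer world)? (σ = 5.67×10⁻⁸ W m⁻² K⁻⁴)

T_eq = [S₀(1−A)/(4σd²)]^(1/4), so T ∝ (1−A)^(1/4) / √d.
T₁ = [1360×0.44/(4×5.67×10⁻⁸×1.84²)]^(1/4) = 167.08 K.
T₂ = [1360×0.75/(4×5.67×10⁻⁸×6.93²)]^(1/4) = 98.37 K.

T₁/T₂ ≈ 1.698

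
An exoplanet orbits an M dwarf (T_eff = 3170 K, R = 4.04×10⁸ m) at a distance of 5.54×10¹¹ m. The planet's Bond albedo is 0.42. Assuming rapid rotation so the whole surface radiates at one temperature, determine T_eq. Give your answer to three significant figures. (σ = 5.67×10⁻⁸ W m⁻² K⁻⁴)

T_eq ≈ 52.8 K

L = 4πR_⋆²σT_⋆⁴ = 4π(4.04×10⁸)² × 5.67×10⁻⁸ × (3170)⁴ = 1.17×10²⁵ W.
S = L/(4πd²) = 3.04 W m⁻².
Energy balance: absorbed = emitted ⇒ πR²·S(1−A) = 4πR²·σT_eq⁴, so T_eq⁴ = S(1−A)/(4σ).
T_eq = [3.04 × 0.58 / (4 × 5.67×10⁻⁸)]^(1/4) = (7.79×10⁶)^(1/4) = 52.8 K.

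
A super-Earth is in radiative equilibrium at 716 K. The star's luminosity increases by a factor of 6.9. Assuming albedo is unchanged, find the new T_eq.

T_eq ≈ 1160 K

T_eq ∝ L^(1/4) · d^(−1/2).
T′ = 716 × 6.9^(1/4) = 1160 K.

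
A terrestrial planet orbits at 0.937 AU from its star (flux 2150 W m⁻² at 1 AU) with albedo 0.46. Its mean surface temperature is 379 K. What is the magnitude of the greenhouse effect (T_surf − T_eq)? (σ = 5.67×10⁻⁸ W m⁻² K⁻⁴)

ΔT ≈ 102.7 K

S = 2150/0.937² = 2449 W m⁻².
T_eq = [S(1−A)/(4σ)]^(1/4) = [2449×0.54/(4×5.67×10⁻⁸)]^(1/4) = 276.3 K.
ΔT = T_surf − T_eq = 379 − 276.3.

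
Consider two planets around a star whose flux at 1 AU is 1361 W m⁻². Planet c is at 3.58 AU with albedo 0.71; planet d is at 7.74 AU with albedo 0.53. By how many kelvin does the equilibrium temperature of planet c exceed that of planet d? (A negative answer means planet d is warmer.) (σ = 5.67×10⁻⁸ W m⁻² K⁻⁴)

T_eq = [S₀(1−A)/(4σd²)]^(1/4), so T ∝ (1−A)^(1/4) / √d.
T₁ = [1361×0.29/(4×5.67×10⁻⁸×3.58²)]^(1/4) = 107.95 K.
T₂ = [1361×0.47/(4×5.67×10⁻⁸×7.74²)]^(1/4) = 82.83 K.

ΔT ≈ 25.1 K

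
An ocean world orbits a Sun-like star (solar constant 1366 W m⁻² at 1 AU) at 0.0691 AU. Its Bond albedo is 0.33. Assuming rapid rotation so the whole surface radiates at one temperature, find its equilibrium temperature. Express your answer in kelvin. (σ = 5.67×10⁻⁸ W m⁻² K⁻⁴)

T_eq ≈ 959 K

Flux at 0.0691 AU: S = 1366/0.0691² = 2.86×10⁵ W m⁻².
Energy balance: absorbed = emitted ⇒ πR²·S(1−A) = 4πR²·σT_eq⁴, so T_eq⁴ = S(1−A)/(4σ).
T_eq = [2.86×10⁵ × 0.67 / (4 × 5.67×10⁻⁸)]^(1/4) = (8.45×10¹¹)^(1/4) = 959 K.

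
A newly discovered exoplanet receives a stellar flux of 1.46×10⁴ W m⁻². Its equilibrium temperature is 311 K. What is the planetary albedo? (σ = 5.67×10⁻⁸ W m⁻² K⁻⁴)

From T_eq⁴ = S(1−A)/(4σ): 1−A = 4σT_eq⁴/S.
1−A = 4 × 5.67×10⁻⁸ × (311)⁴ / 1.46×10⁴ = 0.145.

A ≈ 0.85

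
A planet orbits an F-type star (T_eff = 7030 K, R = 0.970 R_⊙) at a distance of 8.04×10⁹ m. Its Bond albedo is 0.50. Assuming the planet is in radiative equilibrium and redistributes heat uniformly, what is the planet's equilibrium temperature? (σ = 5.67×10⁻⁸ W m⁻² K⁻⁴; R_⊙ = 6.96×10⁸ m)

R_⋆ = 0.970 × 6.96×10⁸ = 6.75×10⁸ m.
L = 4πR_⋆²σT_⋆⁴ = 4π(6.75×10⁸)² × 5.67×10⁻⁸ × (7030)⁴ = 7.93×10²⁶ W.
S = L/(4πd²) = 9.76×10⁵ W m⁻².
Energy balance: absorbed = emitted ⇒ πR²·S(1−A) = 4πR²·σT_eq⁴, so T_eq⁴ = S(1−A)/(4σ).
T_eq = [9.76×10⁵ × 0.50 / (4 × 5.67×10⁻⁸)]^(1/4) = (2.15×10¹²)^(1/4) = 1210 K.

T_eq ≈ 1210 K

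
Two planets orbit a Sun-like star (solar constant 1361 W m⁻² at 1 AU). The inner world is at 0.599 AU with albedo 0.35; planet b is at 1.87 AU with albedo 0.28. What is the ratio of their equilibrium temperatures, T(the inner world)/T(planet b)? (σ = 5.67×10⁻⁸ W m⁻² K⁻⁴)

T₁/T₂ ≈ 1.722

T_eq = [S₀(1−A)/(4σd²)]^(1/4), so T ∝ (1−A)^(1/4) / √d.
T₁ = [1361×0.65/(4×5.67×10⁻⁸×0.599²)]^(1/4) = 322.90 K.
T₂ = [1361×0.72/(4×5.67×10⁻⁸×1.87²)]^(1/4) = 187.48 K.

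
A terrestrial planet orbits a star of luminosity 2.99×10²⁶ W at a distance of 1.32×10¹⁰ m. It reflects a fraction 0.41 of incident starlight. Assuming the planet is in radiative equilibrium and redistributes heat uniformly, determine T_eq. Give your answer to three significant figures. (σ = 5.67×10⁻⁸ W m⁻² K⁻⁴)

Flux: S = L/(4πd²) = 2.99×10²⁶/(4π×(1.32×10¹⁰)²) = 1.37×10⁵ W m⁻².
Energy balance: absorbed = emitted ⇒ πR²·S(1−A) = 4πR²·σT_eq⁴, so T_eq⁴ = S(1−A)/(4σ).
T_eq = [1.37×10⁵ × 0.59 / (4 × 5.67×10⁻⁸)]^(1/4) = (3.55×10¹¹)^(1/4) = 772 K.

T_eq ≈ 772 K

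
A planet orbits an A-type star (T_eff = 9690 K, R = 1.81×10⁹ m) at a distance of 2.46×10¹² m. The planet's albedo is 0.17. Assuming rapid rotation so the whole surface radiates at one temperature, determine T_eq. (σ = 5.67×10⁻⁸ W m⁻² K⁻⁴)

T_eq ≈ 177 K

L = 4πR_⋆²σT_⋆⁴ = 4π(1.81×10⁹)² × 5.67×10⁻⁸ × (9690)⁴ = 2.06×10²⁸ W.
S = L/(4πd²) = 271 W m⁻².
Energy balance: absorbed = emitted ⇒ πR²·S(1−A) = 4πR²·σT_eq⁴, so T_eq⁴ = S(1−A)/(4σ).
T_eq = [271 × 0.83 / (4 × 5.67×10⁻⁸)]^(1/4) = (9.90×10⁸)^(1/4) = 177 K.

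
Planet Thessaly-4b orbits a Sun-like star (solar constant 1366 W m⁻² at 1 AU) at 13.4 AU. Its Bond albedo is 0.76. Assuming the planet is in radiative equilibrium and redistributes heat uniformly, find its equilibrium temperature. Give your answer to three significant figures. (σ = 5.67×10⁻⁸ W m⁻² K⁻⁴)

Flux at 13.4 AU: S = 1366/13.4² = 7.61 W m⁻².
Energy balance: absorbed = emitted ⇒ πR²·S(1−A) = 4πR²·σT_eq⁴, so T_eq⁴ = S(1−A)/(4σ).
T_eq = [7.61 × 0.24 / (4 × 5.67×10⁻⁸)]^(1/4) = (8.05×10⁶)^(1/4) = 53.3 K.

T_eq ≈ 53.3 K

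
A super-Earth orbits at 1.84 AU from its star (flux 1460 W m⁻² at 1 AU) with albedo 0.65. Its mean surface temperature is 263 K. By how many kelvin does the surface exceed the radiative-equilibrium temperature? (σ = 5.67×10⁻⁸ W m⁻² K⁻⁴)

ΔT ≈ 102.4 K

S = 1460/1.84² = 431.2 W m⁻².
T_eq = [S(1−A)/(4σ)]^(1/4) = [431.2×0.35/(4×5.67×10⁻⁸)]^(1/4) = 160.6 K.
ΔT = T_surf − T_eq = 263 − 160.6.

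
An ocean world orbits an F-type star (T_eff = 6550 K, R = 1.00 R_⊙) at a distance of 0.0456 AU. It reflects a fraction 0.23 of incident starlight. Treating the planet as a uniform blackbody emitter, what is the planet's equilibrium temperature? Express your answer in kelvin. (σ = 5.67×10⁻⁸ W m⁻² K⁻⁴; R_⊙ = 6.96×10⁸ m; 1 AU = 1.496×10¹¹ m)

T_eq ≈ 1390 K

R_⋆ = 1.00 × 6.96×10⁸ = 6.96×10⁸ m.
d = 0.0456 AU = 6.82×10⁹ m.
L = 4πR_⋆²σT_⋆⁴ = 4π(6.96×10⁸)² × 5.67×10⁻⁸ × (6550)⁴ = 6.35×10²⁶ W.
S = L/(4πd²) = 1.09×10⁶ W m⁻².
Energy balance: absorbed = emitted ⇒ πR²·S(1−A) = 4πR²·σT_eq⁴, so T_eq⁴ = S(1−A)/(4σ).
T_eq = [1.09×10⁶ × 0.77 / (4 × 5.67×10⁻⁸)]^(1/4) = (3.69×10¹²)^(1/4) = 1390 K.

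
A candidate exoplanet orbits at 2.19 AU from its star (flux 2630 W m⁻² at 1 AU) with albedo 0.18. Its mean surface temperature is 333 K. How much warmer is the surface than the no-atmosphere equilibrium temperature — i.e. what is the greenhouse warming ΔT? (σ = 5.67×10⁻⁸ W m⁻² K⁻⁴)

S = 2630/2.19² = 548.4 W m⁻².
T_eq = [S(1−A)/(4σ)]^(1/4) = [548.4×0.82/(4×5.67×10⁻⁸)]^(1/4) = 211.0 K.
ΔT = T_surf − T_eq = 333 − 211.0.

ΔT ≈ 122.0 K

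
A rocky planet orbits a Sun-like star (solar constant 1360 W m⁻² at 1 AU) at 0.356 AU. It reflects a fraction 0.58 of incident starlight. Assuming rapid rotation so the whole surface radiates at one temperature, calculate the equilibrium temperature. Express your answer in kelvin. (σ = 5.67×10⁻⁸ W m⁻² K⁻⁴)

T_eq ≈ 375 K

Flux at 0.356 AU: S = 1360/0.356² = 1.07×10⁴ W m⁻².
Energy balance: absorbed = emitted ⇒ πR²·S(1−A) = 4πR²·σT_eq⁴, so T_eq⁴ = S(1−A)/(4σ).
T_eq = [1.07×10⁴ × 0.42 / (4 × 5.67×10⁻⁸)]^(1/4) = (1.99×10¹⁰)^(1/4) = 375 K.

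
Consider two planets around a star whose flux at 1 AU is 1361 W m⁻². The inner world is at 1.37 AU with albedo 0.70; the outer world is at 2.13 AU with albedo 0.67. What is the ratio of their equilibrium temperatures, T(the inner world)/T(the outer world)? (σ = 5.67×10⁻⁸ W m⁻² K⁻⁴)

T_eq = [S₀(1−A)/(4σd²)]^(1/4), so T ∝ (1−A)^(1/4) / √d.
T₁ = [1361×0.30/(4×5.67×10⁻⁸×1.37²)]^(1/4) = 175.98 K.
T₂ = [1361×0.33/(4×5.67×10⁻⁸×2.13²)]^(1/4) = 144.54 K.

T₁/T₂ ≈ 1.218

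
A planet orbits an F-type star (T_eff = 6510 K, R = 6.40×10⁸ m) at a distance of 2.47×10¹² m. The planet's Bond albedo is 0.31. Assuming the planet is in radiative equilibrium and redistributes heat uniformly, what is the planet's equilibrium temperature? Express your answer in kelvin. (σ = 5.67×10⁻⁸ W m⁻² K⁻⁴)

L = 4πR_⋆²σT_⋆⁴ = 4π(6.40×10⁸)² × 5.67×10⁻⁸ × (6510)⁴ = 5.24×10²⁶ W.
S = L/(4πd²) = 6.84 W m⁻².
Energy balance: absorbed = emitted ⇒ πR²·S(1−A) = 4πR²·σT_eq⁴, so T_eq⁴ = S(1−A)/(4σ).
T_eq = [6.84 × 0.69 / (4 × 5.67×10⁻⁸)]^(1/4) = (2.08×10⁷)^(1/4) = 67.5 K.

T_eq ≈ 67.5 K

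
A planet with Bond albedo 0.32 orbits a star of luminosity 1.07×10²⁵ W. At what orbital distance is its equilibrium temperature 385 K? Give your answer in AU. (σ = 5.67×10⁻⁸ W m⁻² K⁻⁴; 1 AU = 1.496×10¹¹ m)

From T_eq⁴ = L(1−A)/(16πσd²): d = √[L(1−A)/(16πσT_eq⁴)].
d = √[1.07×10²⁵ × 0.68 / (16π × 5.67×10⁻⁸ × (385)⁴)] = 1.08×10¹⁰ m = 0.0721 AU.

d ≈ 0.0721 AU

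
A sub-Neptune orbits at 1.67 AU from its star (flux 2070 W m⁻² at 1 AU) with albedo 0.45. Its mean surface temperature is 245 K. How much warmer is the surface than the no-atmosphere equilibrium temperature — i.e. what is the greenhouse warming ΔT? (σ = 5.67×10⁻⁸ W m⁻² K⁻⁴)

S = 2070/1.67² = 742.2 W m⁻².
T_eq = [S(1−A)/(4σ)]^(1/4) = [742.2×0.55/(4×5.67×10⁻⁸)]^(1/4) = 206.0 K.
ΔT = T_surf − T_eq = 245 − 206.0.

ΔT ≈ 39.0 K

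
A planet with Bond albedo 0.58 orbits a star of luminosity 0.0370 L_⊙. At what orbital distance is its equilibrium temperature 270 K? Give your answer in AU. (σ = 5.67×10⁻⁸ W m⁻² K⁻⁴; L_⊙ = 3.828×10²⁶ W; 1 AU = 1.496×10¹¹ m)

d ≈ 0.132 AU

L = 0.0370 × 3.828×10²⁶ = 1.42×10²⁵ W.
From T_eq⁴ = L(1−A)/(16πσd²): d = √[L(1−A)/(16πσT_eq⁴)].
d = √[1.42×10²⁵ × 0.42 / (16π × 5.67×10⁻⁸ × (270)⁴)] = 1.98×10¹⁰ m = 0.132 AU.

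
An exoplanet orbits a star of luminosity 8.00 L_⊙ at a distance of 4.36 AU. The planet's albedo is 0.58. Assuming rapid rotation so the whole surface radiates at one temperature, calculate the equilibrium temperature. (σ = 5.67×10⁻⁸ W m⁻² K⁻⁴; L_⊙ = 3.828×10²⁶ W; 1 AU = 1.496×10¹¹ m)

d = 4.36 AU = 6.52×10¹¹ m.
L = 8.00 × 3.828×10²⁶ = 3.06×10²⁷ W.
Flux: S = L/(4πd²) = 3.06×10²⁷/(4π×(6.52×10¹¹)²) = 573 W m⁻².
Energy balance: absorbed = emitted ⇒ πR²·S(1−A) = 4πR²·σT_eq⁴, so T_eq⁴ = S(1−A)/(4σ).
T_eq = [573 × 0.42 / (4 × 5.67×10⁻⁸)]^(1/4) = (1.06×10⁹)^(1/4) = 180 K.

T_eq ≈ 180 K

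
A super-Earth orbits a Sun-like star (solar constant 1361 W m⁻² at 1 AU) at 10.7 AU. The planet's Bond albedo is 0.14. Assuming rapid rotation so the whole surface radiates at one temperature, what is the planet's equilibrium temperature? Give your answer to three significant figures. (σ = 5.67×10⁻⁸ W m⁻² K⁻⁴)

Flux at 10.7 AU: S = 1361/10.7² = 11.9 W m⁻².
Energy balance: absorbed = emitted ⇒ πR²·S(1−A) = 4πR²·σT_eq⁴, so T_eq⁴ = S(1−A)/(4σ).
T_eq = [11.9 × 0.86 / (4 × 5.67×10⁻⁸)]^(1/4) = (4.51×10⁷)^(1/4) = 81.9 K.

T_eq ≈ 81.9 K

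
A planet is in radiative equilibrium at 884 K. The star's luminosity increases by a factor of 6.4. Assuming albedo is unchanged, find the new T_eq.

T_eq ≈ 1410 K

T_eq ∝ L^(1/4) · d^(−1/2).
T′ = 884 × 6.4^(1/4) = 1410 K.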